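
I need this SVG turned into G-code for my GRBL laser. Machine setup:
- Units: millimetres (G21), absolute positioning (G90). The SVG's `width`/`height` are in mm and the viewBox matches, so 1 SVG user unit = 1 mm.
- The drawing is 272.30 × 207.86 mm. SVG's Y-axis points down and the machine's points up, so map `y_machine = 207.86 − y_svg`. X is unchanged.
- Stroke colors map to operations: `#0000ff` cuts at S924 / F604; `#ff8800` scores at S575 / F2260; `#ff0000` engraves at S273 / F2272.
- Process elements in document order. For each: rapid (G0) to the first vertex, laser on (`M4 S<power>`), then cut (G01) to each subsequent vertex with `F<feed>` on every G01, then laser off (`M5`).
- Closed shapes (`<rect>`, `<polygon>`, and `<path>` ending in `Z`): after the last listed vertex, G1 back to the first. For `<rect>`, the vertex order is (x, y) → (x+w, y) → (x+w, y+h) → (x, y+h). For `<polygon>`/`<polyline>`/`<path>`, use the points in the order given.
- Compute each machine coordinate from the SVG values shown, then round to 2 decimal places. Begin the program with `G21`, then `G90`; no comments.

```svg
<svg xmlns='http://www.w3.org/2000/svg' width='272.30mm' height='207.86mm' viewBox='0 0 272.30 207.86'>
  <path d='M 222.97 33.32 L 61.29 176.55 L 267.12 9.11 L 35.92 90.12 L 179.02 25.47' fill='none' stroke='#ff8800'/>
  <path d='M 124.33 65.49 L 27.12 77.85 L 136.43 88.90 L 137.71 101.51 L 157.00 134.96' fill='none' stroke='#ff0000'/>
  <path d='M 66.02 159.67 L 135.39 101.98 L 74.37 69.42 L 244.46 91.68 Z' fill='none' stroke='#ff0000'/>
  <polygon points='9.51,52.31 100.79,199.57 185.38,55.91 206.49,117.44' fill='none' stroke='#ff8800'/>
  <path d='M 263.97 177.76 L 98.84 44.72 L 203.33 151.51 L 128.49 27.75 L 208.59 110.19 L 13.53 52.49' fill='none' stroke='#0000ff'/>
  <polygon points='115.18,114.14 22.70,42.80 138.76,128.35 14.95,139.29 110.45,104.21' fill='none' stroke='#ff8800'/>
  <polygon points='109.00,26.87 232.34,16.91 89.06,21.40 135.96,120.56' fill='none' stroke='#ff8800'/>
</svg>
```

viewBox `0 0 272.30 207.86` with mm width/height → 1 unit = 1 mm. Flip: y_m = 207.86 − y_svg.

**Shape 1** — `<path>` open polyline, stroke `#ff8800` → score (S575, F2260). Machine vertices: (222.97,174.54) → (61.29,31.31) → (267.12,198.75) → (35.92,117.74) → (179.02,182.39). Open path.

**Shape 2** — `<path>` open polyline, stroke `#ff0000` → engrave (S273, F2272). Machine vertices: (124.33,142.37) → (27.12,130.01) → (136.43,118.96) → (137.71,106.35) → (157.00,72.90). Open path.

**Shape 3** — `<path>` closed polygon, stroke `#ff0000` → engrave (S273, F2272). Machine vertices: (66.02,48.19) → (135.39,105.88) → (74.37,138.44) → (244.46,116.18) → (66.02,48.19). Closed: final G1 returns to the first vertex.

**Shape 4** — `<polygon>` closed polygon, stroke `#ff8800` → score (S575, F2260). Machine vertices: (9.51,155.55) → (100.79,8.29) → (185.38,151.95) → (206.49,90.42) → (9.51,155.55). Closed: final G1 returns to the first vertex.

**Shape 5** — `<path>` open polyline, stroke `#0000ff` → cut (S924, F604). Machine vertices: (263.97,30.10) → (98.84,163.14) → (203.33,56.35) → (128.49,180.11) → (208.59,97.67) → (13.53,155.37). Open path.

**Shape 6** — `<polygon>` closed polygon, stroke `#ff8800` → score (S575, F2260). Machine vertices: (115.18,93.72) → (22.70,165.06) → (138.76,79.51) → (14.95,68.57) → (110.45,103.65) → (115.18,93.72). Closed: final G1 returns to the first vertex.

**Shape 7** — `<polygon>` closed polygon, stroke `#ff8800` → score (S575, F2260). Machine vertices: (109.00,180.99) → (232.34,190.95) → (89.06,186.46) → (135.96,87.30) → (109.00,180.99). Closed: final G1 returns to the first vertex.

G21
G90
G0 X222.97 Y174.54
M4 S575
G01 X61.29 Y31.31 F2260
G01 X267.12 Y198.75 F2260
G01 X35.92 Y117.74 F2260
G01 X179.02 Y182.39 F2260
M5
G0 X124.33 Y142.37
M4 S273
G01 X27.12 Y130.01 F2272
G01 X136.43 Y118.96 F2272
G01 X137.71 Y106.35 F2272
G01 X157.00 Y72.90 F2272
M5
G0 X66.02 Y48.19
M4 S273
G01 X135.39 Y105.88 F2272
G01 X74.37 Y138.44 F2272
G01 X244.46 Y116.18 F2272
G01 X66.02 Y48.19 F2272
M5
G0 X9.51 Y155.55
M4 S575
G01 X100.79 Y8.29 F2260
G01 X185.38 Y151.95 F2260
G01 X206.49 Y90.42 F2260
G01 X9.51 Y155.55 F2260
M5
G0 X263.97 Y30.10
M4 S924
G01 X98.84 Y163.14 F604
G01 X203.33 Y56.35 F604
G01 X128.49 Y180.11 F604
G01 X208.59 Y97.67 F604
G01 X13.53 Y155.37 F604
M5
G0 X115.18 Y93.72
M4 S575
G01 X22.70 Y165.06 F2260
G01 X138.76 Y79.51 F2260
G01 X14.95 Y68.57 F2260
G01 X110.45 Y103.65 F2260
G01 X115.18 Y93.72 F2260
M5
G0 X109.00 Y180.99
M4 S575
G01 X232.34 Y190.95 F2260
G01 X89.06 Y186.46 F2260
G01 X135.96 Y87.30 F2260
G01 X109.00 Y180.99 F2260
M5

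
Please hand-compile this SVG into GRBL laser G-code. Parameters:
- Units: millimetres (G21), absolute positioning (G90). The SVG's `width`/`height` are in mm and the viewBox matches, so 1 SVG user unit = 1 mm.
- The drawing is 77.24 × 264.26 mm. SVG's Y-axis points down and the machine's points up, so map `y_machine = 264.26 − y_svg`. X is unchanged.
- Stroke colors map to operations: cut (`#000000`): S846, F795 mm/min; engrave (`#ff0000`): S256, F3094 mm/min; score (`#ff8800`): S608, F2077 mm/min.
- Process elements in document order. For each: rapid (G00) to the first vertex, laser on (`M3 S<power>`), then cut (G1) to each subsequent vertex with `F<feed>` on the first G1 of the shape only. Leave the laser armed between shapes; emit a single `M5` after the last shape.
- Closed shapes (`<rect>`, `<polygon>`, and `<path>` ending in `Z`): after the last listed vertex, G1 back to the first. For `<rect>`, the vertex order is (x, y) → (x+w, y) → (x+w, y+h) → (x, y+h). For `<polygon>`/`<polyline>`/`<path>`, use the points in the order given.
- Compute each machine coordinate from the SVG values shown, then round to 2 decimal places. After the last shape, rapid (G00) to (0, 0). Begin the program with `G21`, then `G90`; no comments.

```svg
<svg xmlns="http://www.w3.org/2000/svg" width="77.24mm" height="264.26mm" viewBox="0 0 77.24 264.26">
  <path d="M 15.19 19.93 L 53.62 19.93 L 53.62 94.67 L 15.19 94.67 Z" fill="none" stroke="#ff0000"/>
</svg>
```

1 u = 1 mm; y_m = 264.26 − y.

[1] `<path>` rectangle, #ff0000→engrave S256 F3094: (15.19,244.33) → (53.62,244.33) → (53.62,169.59) → (15.19,169.59) → (15.19,244.33) (closed)

G21
G90
G00 X15.19 Y244.33
M3 S256
G1 X53.62 Y244.33 F3094
G1 X53.62 Y169.59
G1 X15.19 Y169.59
G1 X15.19 Y244.33
M5
G00 X0.00 Y0.00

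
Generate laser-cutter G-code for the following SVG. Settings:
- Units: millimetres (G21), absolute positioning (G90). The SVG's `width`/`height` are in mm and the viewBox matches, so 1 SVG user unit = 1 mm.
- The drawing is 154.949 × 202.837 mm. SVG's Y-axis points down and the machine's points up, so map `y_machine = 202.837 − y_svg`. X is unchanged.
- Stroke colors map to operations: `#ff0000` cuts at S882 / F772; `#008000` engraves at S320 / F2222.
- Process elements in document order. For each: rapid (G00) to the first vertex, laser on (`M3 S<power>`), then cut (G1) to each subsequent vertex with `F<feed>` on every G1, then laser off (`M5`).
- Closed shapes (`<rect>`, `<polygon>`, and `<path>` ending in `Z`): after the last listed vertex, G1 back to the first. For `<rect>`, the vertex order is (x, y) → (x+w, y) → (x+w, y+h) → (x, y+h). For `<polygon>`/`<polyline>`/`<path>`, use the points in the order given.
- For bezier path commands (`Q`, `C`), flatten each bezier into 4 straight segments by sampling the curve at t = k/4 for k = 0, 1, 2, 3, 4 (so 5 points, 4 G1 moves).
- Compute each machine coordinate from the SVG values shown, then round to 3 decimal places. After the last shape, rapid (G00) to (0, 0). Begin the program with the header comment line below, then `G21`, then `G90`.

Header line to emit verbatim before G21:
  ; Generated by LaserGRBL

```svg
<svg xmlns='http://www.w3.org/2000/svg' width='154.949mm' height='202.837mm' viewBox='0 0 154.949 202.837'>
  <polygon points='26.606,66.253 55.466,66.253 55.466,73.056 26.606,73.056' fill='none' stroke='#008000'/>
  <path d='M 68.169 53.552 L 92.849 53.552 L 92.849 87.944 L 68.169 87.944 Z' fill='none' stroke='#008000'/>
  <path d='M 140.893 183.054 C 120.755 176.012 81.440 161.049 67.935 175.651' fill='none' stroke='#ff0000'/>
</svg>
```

viewBox `0 0 154.949 202.837` with mm width/height → 1 unit = 1 mm. Flip: y_m = 202.837 − y_svg.

**Shape 1** — `<polygon>` rectangle, stroke `#008000` → engrave (S320, F2222). Machine vertices: (26.606,136.584) → (55.466,136.584) → (55.466,129.781) → (26.606,129.781) → (26.606,136.584). Closed: final G1 returns to the first vertex.

**Shape 2** — `<path>` rectangle, stroke `#008000` → engrave (S320, F2222). Machine vertices: (68.169,149.285) → (92.849,149.285) → (92.849,114.893) → (68.169,114.893) → (68.169,149.285). Closed: final G1 returns to the first vertex.

**Shape 3** — `<path>` cubic bezier, stroke `#ff0000` → cut (S882, F772). Control points (SVG): P0=(140.893,183.054), P1=(120.755,176.012), P2=(81.440,161.049), P3=(67.935,175.651); sampled at t=k/4. Machine vertices: (140.893,19.783) → (122.897,25.964) → (101.927,31.601) → (82.200,33.180) → (67.935,27.186). Open path.

; Generated by LaserGRBL
G21
G90
G00 X26.606 Y136.584
M3 S320
G1 X55.466 Y136.584 F2222
G1 X55.466 Y129.781 F2222
G1 X26.606 Y129.781 F2222
G1 X26.606 Y136.584 F2222
M5
G00 X68.169 Y149.285
M3 S320
G1 X92.849 Y149.285 F2222
G1 X92.849 Y114.893 F2222
G1 X68.169 Y114.893 F2222
G1 X68.169 Y149.285 F2222
M5
G00 X140.893 Y19.783
M3 S882
G1 X122.897 Y25.964 F772
G1 X101.927 Y31.601 F772
G1 X82.200 Y33.180 F772
G1 X67.935 Y27.186 F772
M5
G00 X0.000 Y0.000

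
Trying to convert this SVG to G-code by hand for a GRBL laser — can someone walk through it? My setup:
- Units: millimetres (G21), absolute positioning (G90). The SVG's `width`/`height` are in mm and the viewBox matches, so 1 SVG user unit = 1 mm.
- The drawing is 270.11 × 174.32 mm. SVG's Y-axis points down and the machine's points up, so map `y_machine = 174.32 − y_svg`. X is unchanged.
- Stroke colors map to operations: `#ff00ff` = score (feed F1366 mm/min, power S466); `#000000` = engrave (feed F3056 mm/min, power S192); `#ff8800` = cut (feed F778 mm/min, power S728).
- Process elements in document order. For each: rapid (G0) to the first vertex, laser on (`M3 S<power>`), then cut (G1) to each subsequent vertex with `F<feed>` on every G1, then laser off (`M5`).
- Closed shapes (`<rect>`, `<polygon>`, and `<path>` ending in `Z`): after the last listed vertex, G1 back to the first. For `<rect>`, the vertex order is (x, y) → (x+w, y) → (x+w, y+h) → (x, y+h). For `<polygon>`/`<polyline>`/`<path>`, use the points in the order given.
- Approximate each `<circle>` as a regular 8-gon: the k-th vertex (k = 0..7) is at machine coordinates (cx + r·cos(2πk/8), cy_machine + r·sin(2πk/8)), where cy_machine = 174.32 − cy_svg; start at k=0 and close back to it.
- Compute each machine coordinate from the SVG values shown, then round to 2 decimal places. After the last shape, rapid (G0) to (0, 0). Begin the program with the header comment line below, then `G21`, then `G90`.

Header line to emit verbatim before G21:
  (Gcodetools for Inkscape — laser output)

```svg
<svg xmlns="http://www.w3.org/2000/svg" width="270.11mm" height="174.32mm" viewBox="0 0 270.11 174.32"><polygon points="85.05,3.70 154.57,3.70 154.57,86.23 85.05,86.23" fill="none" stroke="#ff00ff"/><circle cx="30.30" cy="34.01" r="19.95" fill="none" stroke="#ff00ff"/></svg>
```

(Gcodetools for Inkscape — laser output)
G21
G90
G0 X85.05 Y170.62
M3 S466
G1 X154.57 Y170.62 F1366
G1 X154.57 Y88.09 F1366
G1 X85.05 Y88.09 F1366
G1 X85.05 Y170.62 F1366
M5
G0 X50.25 Y140.31
M3 S466
G1 X44.41 Y154.42 F1366
G1 X30.30 Y160.26 F1366
G1 X16.19 Y154.42 F1366
G1 X10.35 Y140.31 F1366
G1 X16.19 Y126.20 F1366
G1 X30.30 Y120.36 F1366
G1 X44.41 Y126.20 F1366
G1 X50.25 Y140.31 F1366
M5
G0 X0.00 Y0.00

viewBox `0 0 270.11 174.32` with mm width/height → 1 unit = 1 mm. Flip: y_m = 174.32 − y_svg.

**Shape 1** — `<polygon>` rectangle, stroke `#ff00ff` → score (S466, F1366). Machine vertices: (85.05,170.62) → (154.57,170.62) → (154.57,88.09) → (85.05,88.09) → (85.05,170.62). Closed: final G1 returns to the first vertex.

**Shape 2** — `<circle>` circle, stroke `#ff00ff` → score (S466, F1366). Machine vertices: (50.25,140.31) → (44.41,154.42) → (30.30,160.26) → (16.19,154.42) → (10.35,140.31) → (16.19,126.20) → (30.30,120.36) → (44.41,126.20) → (50.25,140.31). Closed: final G1 returns to the first vertex.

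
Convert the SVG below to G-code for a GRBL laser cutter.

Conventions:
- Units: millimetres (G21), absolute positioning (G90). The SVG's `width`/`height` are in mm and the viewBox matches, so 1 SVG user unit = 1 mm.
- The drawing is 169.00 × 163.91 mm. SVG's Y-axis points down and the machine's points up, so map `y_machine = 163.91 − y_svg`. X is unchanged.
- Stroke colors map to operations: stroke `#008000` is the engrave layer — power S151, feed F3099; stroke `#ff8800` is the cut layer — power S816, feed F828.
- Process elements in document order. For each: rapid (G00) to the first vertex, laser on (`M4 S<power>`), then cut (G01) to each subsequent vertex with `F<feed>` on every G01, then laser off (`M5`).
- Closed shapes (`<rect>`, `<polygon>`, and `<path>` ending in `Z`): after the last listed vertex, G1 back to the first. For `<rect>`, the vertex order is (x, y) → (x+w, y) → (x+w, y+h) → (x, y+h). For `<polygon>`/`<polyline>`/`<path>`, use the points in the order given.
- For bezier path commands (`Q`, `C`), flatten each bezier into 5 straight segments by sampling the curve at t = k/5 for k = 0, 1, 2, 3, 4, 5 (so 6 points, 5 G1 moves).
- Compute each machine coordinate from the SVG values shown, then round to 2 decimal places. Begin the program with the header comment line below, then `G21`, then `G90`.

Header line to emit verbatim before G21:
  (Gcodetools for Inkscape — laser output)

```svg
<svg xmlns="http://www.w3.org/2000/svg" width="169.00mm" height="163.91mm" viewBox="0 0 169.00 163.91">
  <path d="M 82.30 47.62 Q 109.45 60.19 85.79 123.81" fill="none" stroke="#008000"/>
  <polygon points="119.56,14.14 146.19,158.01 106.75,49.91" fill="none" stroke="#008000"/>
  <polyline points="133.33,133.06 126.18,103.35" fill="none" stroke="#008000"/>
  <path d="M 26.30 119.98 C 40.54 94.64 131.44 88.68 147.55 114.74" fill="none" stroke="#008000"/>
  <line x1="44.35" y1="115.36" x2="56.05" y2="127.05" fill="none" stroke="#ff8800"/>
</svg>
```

Since the viewBox matches the mm dimensions, user units are millimetres directly. The only transform is the Y-flip y_m = 163.91 − y_svg.

Shape 1 is a quadratic bezier drawn with `<path>`. Its stroke #008000 means engrave at S151, F3099. After flipping Y the toolpath is (82.30,116.29) → (91.13,109.22) → (95.89,98.07) → (96.59,82.83) → (93.22,63.51) → (85.79,40.10).

Shape 2 is a closed polygon drawn with `<polygon>`. Its stroke #008000 means engrave at S151, F3099. After flipping Y the toolpath is (119.56,149.77) → (146.19,5.90) → (106.75,114.00) → (119.56,149.77), returning to the start.

Shape 3 is a line segment drawn with `<polyline>`. Its stroke #008000 means engrave at S151, F3099. After flipping Y the toolpath is (133.33,30.85) → (126.18,60.56).

Shape 4 is a cubic bezier drawn with `<path>`. Its stroke #008000 means engrave at S151, F3099. After flipping Y the toolpath is (26.30,43.93) → (42.83,56.71) → (70.49,64.23) → (102.01,65.88) → (130.12,61.06) → (147.55,49.17).

Shape 5 is a line segment drawn with `<line>`. Its stroke #ff8800 means cut at S816, F828. After flipping Y the toolpath is (44.35,48.55) → (56.05,36.86).

(Gcodetools for Inkscape — laser output)
G21
G90
G00 X82.30 Y116.29
M4 S151
G01 X91.13 Y109.22 F3099
G01 X95.89 Y98.07 F3099
G01 X96.59 Y82.83 F3099
G01 X93.22 Y63.51 F3099
G01 X85.79 Y40.10 F3099
M5
G00 X119.56 Y149.77
M4 S151
G01 X146.19 Y5.90 F3099
G01 X106.75 Y114.00 F3099
G01 X119.56 Y149.77 F3099
M5
G00 X133.33 Y30.85
M4 S151
G01 X126.18 Y60.56 F3099
M5
G00 X26.30 Y43.93
M4 S151
G01 X42.83 Y56.71 F3099
G01 X70.49 Y64.23 F3099
G01 X102.01 Y65.88 F3099
G01 X130.12 Y61.06 F3099
G01 X147.55 Y49.17 F3099
M5
G00 X44.35 Y48.55
M4 S816
G01 X56.05 Y36.86 F828
M5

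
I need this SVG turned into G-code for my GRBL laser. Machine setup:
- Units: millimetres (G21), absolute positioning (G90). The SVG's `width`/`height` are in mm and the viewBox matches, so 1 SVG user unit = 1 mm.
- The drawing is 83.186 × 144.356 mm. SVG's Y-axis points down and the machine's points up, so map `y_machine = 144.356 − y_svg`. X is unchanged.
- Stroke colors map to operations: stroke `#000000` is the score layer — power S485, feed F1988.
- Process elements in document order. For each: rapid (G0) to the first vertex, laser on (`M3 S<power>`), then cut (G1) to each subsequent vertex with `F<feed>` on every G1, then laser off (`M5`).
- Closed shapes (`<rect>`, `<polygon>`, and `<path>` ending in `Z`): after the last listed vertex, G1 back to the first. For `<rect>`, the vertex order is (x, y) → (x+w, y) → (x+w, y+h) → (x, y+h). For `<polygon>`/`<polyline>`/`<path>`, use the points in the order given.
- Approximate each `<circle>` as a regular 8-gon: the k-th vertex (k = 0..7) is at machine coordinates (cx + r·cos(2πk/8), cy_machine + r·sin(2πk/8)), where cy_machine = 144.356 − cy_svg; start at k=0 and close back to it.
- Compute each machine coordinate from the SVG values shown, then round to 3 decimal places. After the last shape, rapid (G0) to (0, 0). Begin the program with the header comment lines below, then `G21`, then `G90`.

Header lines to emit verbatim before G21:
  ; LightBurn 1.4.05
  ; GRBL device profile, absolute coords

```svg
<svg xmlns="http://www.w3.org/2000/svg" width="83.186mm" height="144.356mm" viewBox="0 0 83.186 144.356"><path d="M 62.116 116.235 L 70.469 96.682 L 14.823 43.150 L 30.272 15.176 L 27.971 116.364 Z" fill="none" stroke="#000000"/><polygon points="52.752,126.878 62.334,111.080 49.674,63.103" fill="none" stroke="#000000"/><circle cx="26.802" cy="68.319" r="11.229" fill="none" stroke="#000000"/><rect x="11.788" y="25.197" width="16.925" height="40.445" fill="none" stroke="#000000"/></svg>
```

; LightBurn 1.4.05
; GRBL device profile, absolute coords
G21
G90
G0 X62.116 Y28.121
M3 S485
G1 X70.469 Y47.674 F1988
G1 X14.823 Y101.206 F1988
G1 X30.272 Y129.180 F1988
G1 X27.971 Y27.992 F1988
G1 X62.116 Y28.121 F1988
M5
G0 X52.752 Y17.478
M3 S485
G1 X62.334 Y33.276 F1988
G1 X49.674 Y81.253 F1988
G1 X52.752 Y17.478 F1988
M5
G0 X38.031 Y76.037
M3 S485
G1 X34.742 Y83.977 F1988
G1 X26.802 Y87.266 F1988
G1 X18.862 Y83.977 F1988
G1 X15.573 Y76.037 F1988
G1 X18.862 Y68.097 F1988
G1 X26.802 Y64.808 F1988
G1 X34.742 Y68.097 F1988
G1 X38.031 Y76.037 F1988
M5
G0 X11.788 Y119.159
M3 S485
G1 X28.713 Y119.159 F1988
G1 X28.713 Y78.714 F1988
G1 X11.788 Y78.714 F1988
G1 X11.788 Y119.159 F1988
M5
G0 X0.000 Y0.000

viewBox `0 0 83.186 144.356` with mm width/height → 1 unit = 1 mm. Flip: y_m = 144.356 − y_svg.

**Shape 1** — `<path>` closed polygon, stroke `#000000` → score (S485, F1988). Machine vertices: (62.116,28.121) → (70.469,47.674) → (14.823,101.206) → (30.272,129.180) → (27.971,27.992) → (62.116,28.121). Closed: final G1 returns to the first vertex.

**Shape 2** — `<polygon>` closed polygon, stroke `#000000` → score (S485, F1988). Machine vertices: (52.752,17.478) → (62.334,33.276) → (49.674,81.253) → (52.752,17.478). Closed: final G1 returns to the first vertex.

**Shape 3** — `<circle>` circle, stroke `#000000` → score (S485, F1988). Machine vertices: (38.031,76.037) → (34.742,83.977) → (26.802,87.266) → (18.862,83.977) → (15.573,76.037) → (18.862,68.097) → (26.802,64.808) → (34.742,68.097) → (38.031,76.037). Closed: final G1 returns to the first vertex.

**Shape 4** — `<rect>` rectangle, stroke `#000000` → score (S485, F1988). Machine vertices: (11.788,119.159) → (28.713,119.159) → (28.713,78.714) → (11.788,78.714) → (11.788,119.159). Closed: final G1 returns to the first vertex.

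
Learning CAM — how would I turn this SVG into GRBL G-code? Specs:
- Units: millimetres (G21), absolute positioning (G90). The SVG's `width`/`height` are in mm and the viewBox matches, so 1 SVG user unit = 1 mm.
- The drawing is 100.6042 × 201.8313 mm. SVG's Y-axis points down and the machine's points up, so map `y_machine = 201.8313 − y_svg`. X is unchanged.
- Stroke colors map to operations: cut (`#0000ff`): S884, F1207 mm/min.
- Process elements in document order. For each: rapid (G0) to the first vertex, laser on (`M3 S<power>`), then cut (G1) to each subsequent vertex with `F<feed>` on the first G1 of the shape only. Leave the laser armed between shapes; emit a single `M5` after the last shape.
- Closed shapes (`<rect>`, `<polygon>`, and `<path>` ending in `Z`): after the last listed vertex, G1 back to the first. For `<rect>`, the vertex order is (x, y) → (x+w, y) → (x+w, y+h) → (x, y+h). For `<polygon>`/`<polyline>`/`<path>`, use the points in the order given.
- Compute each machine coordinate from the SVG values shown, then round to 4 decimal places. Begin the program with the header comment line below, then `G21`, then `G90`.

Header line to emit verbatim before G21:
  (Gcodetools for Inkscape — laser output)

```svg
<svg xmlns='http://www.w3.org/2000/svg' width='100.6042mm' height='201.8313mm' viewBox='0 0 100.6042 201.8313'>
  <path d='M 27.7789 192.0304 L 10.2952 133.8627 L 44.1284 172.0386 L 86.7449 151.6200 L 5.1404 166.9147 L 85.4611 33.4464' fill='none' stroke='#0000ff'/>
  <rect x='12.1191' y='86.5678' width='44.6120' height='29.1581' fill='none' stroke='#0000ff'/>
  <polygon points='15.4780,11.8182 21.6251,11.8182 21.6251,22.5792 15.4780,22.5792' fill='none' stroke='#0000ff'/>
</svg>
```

(Gcodetools for Inkscape — laser output)
G21
G90
G0 X27.7789 Y9.8009
M3 S884
G1 X10.2952 Y67.9686 F1207
G1 X44.1284 Y29.7927
G1 X86.7449 Y50.2113
G1 X5.1404 Y34.9166
G1 X85.4611 Y168.3849
G0 X12.1191 Y115.2635
M3 S884
G1 X56.7311 Y115.2635 F1207
G1 X56.7311 Y86.1054
G1 X12.1191 Y86.1054
G1 X12.1191 Y115.2635
G0 X15.4780 Y190.0131
M3 S884
G1 X21.6251 Y190.0131 F1207
G1 X21.6251 Y179.2521
G1 X15.4780 Y179.2521
G1 X15.4780 Y190.0131
M5

viewBox `0 0 100.6042 201.8313` with mm width/height → 1 unit = 1 mm. Flip: y_m = 201.8313 − y_svg.

**Shape 1** — `<path>` open polyline, stroke `#0000ff` → cut (S884, F1207). Machine vertices: (27.7789,9.8009) → (10.2952,67.9686) → (44.1284,29.7927) → (86.7449,50.2113) → (5.1404,34.9166) → (85.4611,168.3849). Open path.

**Shape 2** — `<rect>` rectangle, stroke `#0000ff` → cut (S884, F1207). Machine vertices: (12.1191,115.2635) → (56.7311,115.2635) → (56.7311,86.1054) → (12.1191,86.1054) → (12.1191,115.2635). Closed: final G1 returns to the first vertex.

**Shape 3** — `<polygon>` rectangle, stroke `#0000ff` → cut (S884, F1207). Machine vertices: (15.4780,190.0131) → (21.6251,190.0131) → (21.6251,179.2521) → (15.4780,179.2521) → (15.4780,190.0131). Closed: final G1 returns to the first vertex.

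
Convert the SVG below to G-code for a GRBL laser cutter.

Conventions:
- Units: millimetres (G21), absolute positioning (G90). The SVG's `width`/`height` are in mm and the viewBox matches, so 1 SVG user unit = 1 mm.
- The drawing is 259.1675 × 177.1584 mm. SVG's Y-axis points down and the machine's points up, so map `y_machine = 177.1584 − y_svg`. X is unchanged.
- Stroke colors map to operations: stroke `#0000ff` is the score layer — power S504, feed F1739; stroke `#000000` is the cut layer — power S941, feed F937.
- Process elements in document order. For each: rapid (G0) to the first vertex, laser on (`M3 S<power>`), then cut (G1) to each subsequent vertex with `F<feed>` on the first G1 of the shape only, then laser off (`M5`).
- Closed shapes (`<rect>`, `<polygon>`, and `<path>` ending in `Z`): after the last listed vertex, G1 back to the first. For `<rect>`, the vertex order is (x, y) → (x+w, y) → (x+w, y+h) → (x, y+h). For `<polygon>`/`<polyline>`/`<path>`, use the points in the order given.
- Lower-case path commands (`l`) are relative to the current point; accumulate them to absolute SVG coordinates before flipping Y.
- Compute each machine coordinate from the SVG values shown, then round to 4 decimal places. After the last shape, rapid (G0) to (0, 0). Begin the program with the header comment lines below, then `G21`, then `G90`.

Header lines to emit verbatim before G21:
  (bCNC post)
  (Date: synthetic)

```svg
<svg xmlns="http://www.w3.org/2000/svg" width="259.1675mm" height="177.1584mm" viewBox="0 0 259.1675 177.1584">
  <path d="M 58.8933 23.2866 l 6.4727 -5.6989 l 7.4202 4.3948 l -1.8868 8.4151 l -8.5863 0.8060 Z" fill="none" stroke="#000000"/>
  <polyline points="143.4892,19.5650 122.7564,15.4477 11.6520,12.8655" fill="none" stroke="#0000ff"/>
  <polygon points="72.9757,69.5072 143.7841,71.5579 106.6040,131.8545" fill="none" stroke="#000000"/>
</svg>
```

(bCNC post)
(Date: synthetic)
G21
G90
G0 X58.8933 Y153.8718
M3 S941
G1 X65.3660 Y159.5707 F937
G1 X72.7862 Y155.1759
G1 X70.8994 Y146.7608
G1 X62.3131 Y145.9548
G1 X58.8933 Y153.8718
M5
G0 X143.4892 Y157.5934
M3 S504
G1 X122.7564 Y161.7107 F1739
G1 X11.6520 Y164.2929
M5
G0 X72.9757 Y107.6512
M3 S941
G1 X143.7841 Y105.6005 F937
G1 X106.6040 Y45.3039
G1 X72.9757 Y107.6512
M5
G0 X0.0000 Y0.0000

1 u = 1 mm; y_m = 177.1584 − y.

[1] `<path>` regular polygon, #000000→cut S941 F937: (58.8933,153.8718) → (65.3660,159.5707) → (72.7862,155.1759) → (70.8994,146.7608) → (62.3131,145.9548) → (58.8933,153.8718) (closed)

[2] `<polyline>` open polyline, #0000ff→score S504 F1739: (143.4892,157.5934) → (122.7564,161.7107) → (11.6520,164.2929)

[3] `<polygon>` regular polygon, #000000→cut S941 F937: (72.9757,107.6512) → (143.7841,105.6005) → (106.6040,45.3039) → (72.9757,107.6512) (closed)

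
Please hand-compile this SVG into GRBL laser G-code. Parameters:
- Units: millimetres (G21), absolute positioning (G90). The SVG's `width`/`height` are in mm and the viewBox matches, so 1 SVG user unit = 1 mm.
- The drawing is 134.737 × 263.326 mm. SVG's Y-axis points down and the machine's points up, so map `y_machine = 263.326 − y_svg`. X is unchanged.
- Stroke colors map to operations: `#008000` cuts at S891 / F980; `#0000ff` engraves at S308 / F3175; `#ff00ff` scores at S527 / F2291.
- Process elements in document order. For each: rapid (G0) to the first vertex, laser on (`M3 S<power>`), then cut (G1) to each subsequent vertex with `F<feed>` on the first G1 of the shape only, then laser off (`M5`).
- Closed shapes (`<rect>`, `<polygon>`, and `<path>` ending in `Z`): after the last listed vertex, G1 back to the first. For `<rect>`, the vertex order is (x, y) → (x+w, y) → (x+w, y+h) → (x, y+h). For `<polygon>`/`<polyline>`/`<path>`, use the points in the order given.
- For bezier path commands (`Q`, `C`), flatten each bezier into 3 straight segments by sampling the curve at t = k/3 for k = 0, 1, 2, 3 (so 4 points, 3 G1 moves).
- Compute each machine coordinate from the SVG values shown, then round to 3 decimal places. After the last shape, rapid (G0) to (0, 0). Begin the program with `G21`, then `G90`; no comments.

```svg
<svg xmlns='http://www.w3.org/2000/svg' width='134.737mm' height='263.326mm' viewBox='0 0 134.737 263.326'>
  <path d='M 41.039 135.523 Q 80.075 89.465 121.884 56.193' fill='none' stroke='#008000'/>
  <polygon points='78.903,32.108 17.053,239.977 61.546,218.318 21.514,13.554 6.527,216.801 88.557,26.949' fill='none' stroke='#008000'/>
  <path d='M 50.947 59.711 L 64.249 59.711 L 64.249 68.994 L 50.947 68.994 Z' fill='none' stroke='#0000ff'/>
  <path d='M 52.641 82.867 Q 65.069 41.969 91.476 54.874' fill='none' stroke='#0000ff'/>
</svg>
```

G21
G90
G0 X41.039 Y127.803
M3 S891
G1 X67.371 Y157.088 F980
G1 X94.319 Y183.531
G1 X121.884 Y207.133
M5
G0 X78.903 Y231.218
M3 S891
G1 X17.053 Y23.349 F980
G1 X61.546 Y45.008
G1 X21.514 Y249.772
G1 X6.527 Y46.525
G1 X88.557 Y236.377
G1 X78.903 Y231.218
M5
G0 X50.947 Y203.615
M3 S308
G1 X64.249 Y203.615 F3175
G1 X64.249 Y194.332
G1 X50.947 Y194.332
G1 X50.947 Y203.615
M5
G0 X52.641 Y180.459
M3 S308
G1 X62.480 Y201.746 F3175
G1 X75.425 Y211.077
G1 X91.476 Y208.452
M5
G0 X0.000 Y0.000

1 u = 1 mm; y_m = 263.326 − y.

[1] `<path>` quadratic bezier, #008000→cut S891 F980: (41.039,127.803) → (67.371,157.088) → (94.319,183.531) → (121.884,207.133)

[2] `<polygon>` closed polygon, #008000→cut S891 F980: (78.903,231.218) → (17.053,23.349) → (61.546,45.008) → (21.514,249.772) → (6.527,46.525) → (88.557,236.377) → (78.903,231.218) (closed)

[3] `<path>` rectangle, #0000ff→engrave S308 F3175: (50.947,203.615) → (64.249,203.615) → (64.249,194.332) → (50.947,194.332) → (50.947,203.615) (closed)

[4] `<path>` quadratic bezier, #0000ff→engrave S308 F3175: (52.641,180.459) → (62.480,201.746) → (75.425,211.077) → (91.476,208.452)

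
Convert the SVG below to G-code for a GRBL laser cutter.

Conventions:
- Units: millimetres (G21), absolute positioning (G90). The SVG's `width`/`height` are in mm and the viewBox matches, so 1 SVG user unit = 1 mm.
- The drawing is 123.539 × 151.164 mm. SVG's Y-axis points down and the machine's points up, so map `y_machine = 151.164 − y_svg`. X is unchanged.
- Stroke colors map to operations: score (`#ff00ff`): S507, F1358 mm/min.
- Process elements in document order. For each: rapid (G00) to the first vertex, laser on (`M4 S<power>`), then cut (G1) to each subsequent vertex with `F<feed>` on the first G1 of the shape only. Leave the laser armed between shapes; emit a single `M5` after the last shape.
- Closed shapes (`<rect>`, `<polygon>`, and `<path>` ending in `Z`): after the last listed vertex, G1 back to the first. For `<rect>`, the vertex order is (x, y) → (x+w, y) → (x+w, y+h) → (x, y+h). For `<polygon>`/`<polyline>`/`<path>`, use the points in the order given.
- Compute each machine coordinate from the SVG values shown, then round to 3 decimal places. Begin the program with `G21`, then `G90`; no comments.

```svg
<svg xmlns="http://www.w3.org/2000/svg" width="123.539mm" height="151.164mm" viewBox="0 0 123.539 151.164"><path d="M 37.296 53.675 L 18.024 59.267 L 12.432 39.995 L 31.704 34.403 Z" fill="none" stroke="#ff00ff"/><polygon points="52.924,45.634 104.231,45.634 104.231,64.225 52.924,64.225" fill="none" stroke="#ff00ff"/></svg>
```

G21
G90
G00 X37.296 Y97.489
M4 S507
G1 X18.024 Y91.897 F1358
G1 X12.432 Y111.169
G1 X31.704 Y116.761
G1 X37.296 Y97.489
G00 X52.924 Y105.530
M4 S507
G1 X104.231 Y105.530 F1358
G1 X104.231 Y86.939
G1 X52.924 Y86.939
G1 X52.924 Y105.530
M5

viewBox `0 0 123.539 151.164` with mm width/height → 1 unit = 1 mm. Flip: y_m = 151.164 − y_svg.

**Shape 1** — `<path>` regular polygon, stroke `#ff00ff` → score (S507, F1358). Machine vertices: (37.296,97.489) → (18.024,91.897) → (12.432,111.169) → (31.704,116.761) → (37.296,97.489). Closed: final G1 returns to the first vertex.

**Shape 2** — `<polygon>` rectangle, stroke `#ff00ff` → score (S507, F1358). Machine vertices: (52.924,105.530) → (104.231,105.530) → (104.231,86.939) → (52.924,86.939) → (52.924,105.530). Closed: final G1 returns to the first vertex.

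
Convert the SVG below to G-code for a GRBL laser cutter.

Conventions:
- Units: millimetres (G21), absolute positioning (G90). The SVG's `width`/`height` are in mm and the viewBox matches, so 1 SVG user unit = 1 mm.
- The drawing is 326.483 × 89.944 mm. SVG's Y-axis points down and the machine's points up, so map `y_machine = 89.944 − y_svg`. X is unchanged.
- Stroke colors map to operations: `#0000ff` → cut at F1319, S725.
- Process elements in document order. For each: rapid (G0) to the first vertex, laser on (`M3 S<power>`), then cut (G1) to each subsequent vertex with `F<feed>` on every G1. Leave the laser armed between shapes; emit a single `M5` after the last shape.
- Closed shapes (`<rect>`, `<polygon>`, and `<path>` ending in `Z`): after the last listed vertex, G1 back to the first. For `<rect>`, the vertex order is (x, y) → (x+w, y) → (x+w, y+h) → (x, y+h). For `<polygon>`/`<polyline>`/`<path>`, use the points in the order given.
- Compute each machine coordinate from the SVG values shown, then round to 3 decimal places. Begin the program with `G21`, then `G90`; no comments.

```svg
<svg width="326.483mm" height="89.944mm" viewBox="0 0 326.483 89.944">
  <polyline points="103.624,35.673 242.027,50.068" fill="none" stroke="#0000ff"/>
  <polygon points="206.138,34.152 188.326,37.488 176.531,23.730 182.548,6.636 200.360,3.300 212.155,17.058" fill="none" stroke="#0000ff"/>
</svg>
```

G21
G90
G0 X103.624 Y54.271
M3 S725
G1 X242.027 Y39.876 F1319
G0 X206.138 Y55.792
M3 S725
G1 X188.326 Y52.456 F1319
G1 X176.531 Y66.214 F1319
G1 X182.548 Y83.308 F1319
G1 X200.360 Y86.644 F1319
G1 X212.155 Y72.886 F1319
G1 X206.138 Y55.792 F1319
M5

Since the viewBox matches the mm dimensions, user units are millimetres directly. The only transform is the Y-flip y_m = 89.944 − y_svg.

Shape 1 is a line segment drawn with `<polyline>`. Its stroke #0000ff means cut at S725, F1319. After flipping Y the toolpath is (103.624,54.271) → (242.027,39.876).

Shape 2 is a regular polygon drawn with `<polygon>`. Its stroke #0000ff means cut at S725, F1319. After flipping Y the toolpath is (206.138,55.792) → (188.326,52.456) → (176.531,66.214) → (182.548,83.308) → (200.360,86.644) → (212.155,72.886) → (206.138,55.792), returning to the start.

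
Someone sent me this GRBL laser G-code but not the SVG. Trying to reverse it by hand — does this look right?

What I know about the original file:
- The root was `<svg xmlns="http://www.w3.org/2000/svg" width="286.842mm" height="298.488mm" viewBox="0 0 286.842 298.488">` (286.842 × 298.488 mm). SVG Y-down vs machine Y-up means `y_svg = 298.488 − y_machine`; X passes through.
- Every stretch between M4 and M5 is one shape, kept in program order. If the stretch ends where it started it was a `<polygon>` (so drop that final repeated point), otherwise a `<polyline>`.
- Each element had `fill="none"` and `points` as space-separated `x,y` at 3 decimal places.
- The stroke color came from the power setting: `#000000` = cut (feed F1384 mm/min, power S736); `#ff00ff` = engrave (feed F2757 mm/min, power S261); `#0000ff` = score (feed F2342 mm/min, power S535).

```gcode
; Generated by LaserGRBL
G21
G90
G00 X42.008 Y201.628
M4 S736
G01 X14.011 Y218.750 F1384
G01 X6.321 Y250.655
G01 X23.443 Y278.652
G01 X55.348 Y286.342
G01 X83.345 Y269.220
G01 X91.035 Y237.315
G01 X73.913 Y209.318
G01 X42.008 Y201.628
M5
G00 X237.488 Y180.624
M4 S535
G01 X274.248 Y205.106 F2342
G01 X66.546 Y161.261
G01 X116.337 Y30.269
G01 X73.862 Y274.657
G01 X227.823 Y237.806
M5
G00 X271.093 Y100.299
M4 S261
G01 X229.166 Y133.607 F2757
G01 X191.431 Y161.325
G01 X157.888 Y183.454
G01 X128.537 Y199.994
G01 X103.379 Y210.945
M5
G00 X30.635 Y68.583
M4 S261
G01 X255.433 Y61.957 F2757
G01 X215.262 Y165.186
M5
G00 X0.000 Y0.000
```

Machine Y-up, SVG Y-down with viewBox height 298.488, so y_svg = 298.488 − y_machine; X carries over.

Run 1: power S736 maps to stroke `#000000` (cut). The run returns to its start, so emit a `<polygon>` with points (Y-flipped): 42.008,96.860 14.011,79.738 6.321,47.833 23.443,19.836 55.348,12.146 83.345,29.268 91.035,61.173 73.913,89.170.

Run 2: the run's S535 means `#0000ff` (score). The run is open, so emit a `<polyline>` with points (Y-flipped): 237.488,117.864 274.248,93.382 66.546,137.227 116.337,268.219 73.862,23.831 227.823,60.682.

Run 3: the run's S261 means `#ff00ff` (engrave). The run is open, so emit a `<polyline>` with points (Y-flipped): 271.093,198.189 229.166,164.881 191.431,137.163 157.888,115.034 128.537,98.494 103.379,87.543.

Run 4: S261 ⇒ engrave layer `#ff00ff`. The run is open, so emit a `<polyline>` with points (Y-flipped): 30.635,229.905 255.433,236.531 215.262,133.302.

<svg xmlns="http://www.w3.org/2000/svg" width="286.842mm" height="298.488mm" viewBox="0 0 286.842 298.488">
  <polygon points="42.008,96.860 14.011,79.738 6.321,47.833 23.443,19.836 55.348,12.146 83.345,29.268 91.035,61.173 73.913,89.170" fill="none" stroke="#000000"/>
  <polyline points="237.488,117.864 274.248,93.382 66.546,137.227 116.337,268.219 73.862,23.831 227.823,60.682" fill="none" stroke="#0000ff"/>
  <polyline points="271.093,198.189 229.166,164.881 191.431,137.163 157.888,115.034 128.537,98.494 103.379,87.543" fill="none" stroke="#ff00ff"/>
  <polyline points="30.635,229.905 255.433,236.531 215.262,133.302" fill="none" stroke="#ff00ff"/>
</svg>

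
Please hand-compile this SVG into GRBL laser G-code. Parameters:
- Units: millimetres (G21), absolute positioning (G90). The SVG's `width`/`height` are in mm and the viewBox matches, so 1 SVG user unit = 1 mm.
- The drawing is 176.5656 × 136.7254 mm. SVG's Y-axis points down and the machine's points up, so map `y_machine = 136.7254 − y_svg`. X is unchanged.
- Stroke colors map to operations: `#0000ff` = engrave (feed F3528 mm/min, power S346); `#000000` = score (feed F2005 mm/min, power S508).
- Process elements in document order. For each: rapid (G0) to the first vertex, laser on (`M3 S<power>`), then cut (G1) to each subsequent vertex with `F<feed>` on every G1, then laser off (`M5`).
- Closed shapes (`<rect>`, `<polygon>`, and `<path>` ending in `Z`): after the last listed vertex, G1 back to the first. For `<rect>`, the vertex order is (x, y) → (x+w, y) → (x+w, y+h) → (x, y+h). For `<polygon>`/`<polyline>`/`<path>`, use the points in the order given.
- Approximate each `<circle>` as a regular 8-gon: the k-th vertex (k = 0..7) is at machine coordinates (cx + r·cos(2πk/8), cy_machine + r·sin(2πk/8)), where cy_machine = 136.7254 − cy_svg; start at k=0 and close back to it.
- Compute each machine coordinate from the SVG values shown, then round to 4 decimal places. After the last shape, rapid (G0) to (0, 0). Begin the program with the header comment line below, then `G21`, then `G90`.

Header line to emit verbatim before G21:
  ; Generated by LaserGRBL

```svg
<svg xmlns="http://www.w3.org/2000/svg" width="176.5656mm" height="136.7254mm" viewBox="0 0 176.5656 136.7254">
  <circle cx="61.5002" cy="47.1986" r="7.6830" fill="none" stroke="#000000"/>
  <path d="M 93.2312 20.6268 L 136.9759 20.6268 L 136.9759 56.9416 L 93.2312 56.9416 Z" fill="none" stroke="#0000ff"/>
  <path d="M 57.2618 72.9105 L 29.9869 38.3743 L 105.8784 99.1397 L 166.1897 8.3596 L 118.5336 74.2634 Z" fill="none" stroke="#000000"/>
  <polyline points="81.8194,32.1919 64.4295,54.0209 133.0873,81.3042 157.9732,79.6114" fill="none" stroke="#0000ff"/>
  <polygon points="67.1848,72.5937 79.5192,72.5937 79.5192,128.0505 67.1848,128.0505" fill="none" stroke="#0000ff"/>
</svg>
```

viewBox `0 0 176.5656 136.7254` with mm width/height → 1 unit = 1 mm. Flip: y_m = 136.7254 − y_svg.

**Shape 1** — `<circle>` circle, stroke `#000000` → score (S508, F2005). Machine vertices: (69.1832,89.5268) → (66.9329,94.9595) → (61.5002,97.2098) → (56.0675,94.9595) → (53.8172,89.5268) → (56.0675,84.0941) → (61.5002,81.8438) → (66.9329,84.0941) → (69.1832,89.5268). Closed: final G1 returns to the first vertex.

**Shape 2** — `<path>` rectangle, stroke `#0000ff` → engrave (S346, F3528). Machine vertices: (93.2312,116.0986) → (136.9759,116.0986) → (136.9759,79.7838) → (93.2312,79.7838) → (93.2312,116.0986). Closed: final G1 returns to the first vertex.

**Shape 3** — `<path>` closed polygon, stroke `#000000` → score (S508, F2005). Machine vertices: (57.2618,63.8149) → (29.9869,98.3511) → (105.8784,37.5857) → (166.1897,128.3658) → (118.5336,62.4620) → (57.2618,63.8149). Closed: final G1 returns to the first vertex.

**Shape 4** — `<polyline>` open polyline, stroke `#0000ff` → engrave (S346, F3528). Machine vertices: (81.8194,104.5335) → (64.4295,82.7045) → (133.0873,55.4212) → (157.9732,57.1140). Open path.

**Shape 5** — `<polygon>` rectangle, stroke `#0000ff` → engrave (S346, F3528). Machine vertices: (67.1848,64.1317) → (79.5192,64.1317) → (79.5192,8.6749) → (67.1848,8.6749) → (67.1848,64.1317). Closed: final G1 returns to the first vertex.

; Generated by LaserGRBL
G21
G90
G0 X69.1832 Y89.5268
M3 S508
G1 X66.9329 Y94.9595 F2005
G1 X61.5002 Y97.2098 F2005
G1 X56.0675 Y94.9595 F2005
G1 X53.8172 Y89.5268 F2005
G1 X56.0675 Y84.0941 F2005
G1 X61.5002 Y81.8438 F2005
G1 X66.9329 Y84.0941 F2005
G1 X69.1832 Y89.5268 F2005
M5
G0 X93.2312 Y116.0986
M3 S346
G1 X136.9759 Y116.0986 F3528
G1 X136.9759 Y79.7838 F3528
G1 X93.2312 Y79.7838 F3528
G1 X93.2312 Y116.0986 F3528
M5
G0 X57.2618 Y63.8149
M3 S508
G1 X29.9869 Y98.3511 F2005
G1 X105.8784 Y37.5857 F2005
G1 X166.1897 Y128.3658 F2005
G1 X118.5336 Y62.4620 F2005
G1 X57.2618 Y63.8149 F2005
M5
G0 X81.8194 Y104.5335
M3 S346
G1 X64.4295 Y82.7045 F3528
G1 X133.0873 Y55.4212 F3528
G1 X157.9732 Y57.1140 F3528
M5
G0 X67.1848 Y64.1317
M3 S346
G1 X79.5192 Y64.1317 F3528
G1 X79.5192 Y8.6749 F3528
G1 X67.1848 Y8.6749 F3528
G1 X67.1848 Y64.1317 F3528
M5
G0 X0.0000 Y0.0000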